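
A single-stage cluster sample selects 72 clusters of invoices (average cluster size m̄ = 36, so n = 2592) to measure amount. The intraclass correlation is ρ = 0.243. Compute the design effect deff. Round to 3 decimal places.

deff = 1 + (36 − 1)·0.243 = 1 + 8.505 = 9.505.

9.505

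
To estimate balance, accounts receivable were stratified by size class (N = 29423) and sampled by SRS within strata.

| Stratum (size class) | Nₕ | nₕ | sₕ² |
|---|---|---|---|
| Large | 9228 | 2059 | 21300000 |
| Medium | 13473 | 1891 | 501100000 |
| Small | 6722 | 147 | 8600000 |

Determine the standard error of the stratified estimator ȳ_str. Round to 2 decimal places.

Var(ȳ_str) = Σₕ Wₕ²(1 − fₕ)sₕ²/nₕ with Wₕ = Nₕ/N, N = 29423.
Large: Wₕ = 0.31363219; term = 0.31363219²·(1 − 0.22312527)·21300000/2059 = 790.52484.
Medium: Wₕ = 0.45790708; term = 0.45790708²·(1 − 0.14035478)·501100000/1891 = 47764.677.
Small: Wₕ = 0.22846073; term = 0.22846073²·(1 − 0.02186849)·8600000/147 = 2986.7679.
Sum = 51541.97.
SE = √(51541.97) = 227.03.

227.03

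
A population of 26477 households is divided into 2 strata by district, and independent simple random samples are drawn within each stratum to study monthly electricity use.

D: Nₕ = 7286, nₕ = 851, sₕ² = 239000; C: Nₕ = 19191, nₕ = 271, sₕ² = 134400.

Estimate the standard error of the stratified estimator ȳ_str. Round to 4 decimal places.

16.6028

Var(ȳ_str) = Σₕ Wₕ²(1 − fₕ)sₕ²/nₕ with Wₕ = Nₕ/N, N = 26477.
D: Wₕ = 0.27518223; term = 0.27518223²·(1 − 0.11679934)·239000/851 = 18.783154.
C: Wₕ = 0.72481777; term = 0.72481777²·(1 − 0.01412120)·134400/271 = 256.86869.
Sum = 275.65184.
SE = √(275.65184) = 16.6028.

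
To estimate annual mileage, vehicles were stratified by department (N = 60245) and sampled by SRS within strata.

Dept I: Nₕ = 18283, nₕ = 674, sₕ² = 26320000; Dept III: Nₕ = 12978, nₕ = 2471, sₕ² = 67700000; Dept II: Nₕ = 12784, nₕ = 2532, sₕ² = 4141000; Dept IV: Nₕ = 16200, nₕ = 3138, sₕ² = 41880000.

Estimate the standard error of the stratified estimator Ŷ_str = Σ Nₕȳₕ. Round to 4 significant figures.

Var(Ŷ_str) = Σₕ Nₕ²(1 − fₕ)sₕ²/nₕ.
Dept I: 18283²·(1 − 674/18283)·26320000/674 = 1.2572109 × 10^13.
Dept III: 12978²·(1 − 2471/12978)·67700000/2471 = 3.7359618 × 10^12.
Dept II: 12784²·(1 − 2532/12784)·4141000/2532 = 2.1434674 × 10^11.
Dept IV: 16200²·(1 − 3138/16200)·41880000/3138 = 2.8240893 × 10^12.
Sum = 1.9346507 × 10^13.
SE = √(1.9346507 × 10^13) = 4.398 × 10^6.

4.398 × 10^6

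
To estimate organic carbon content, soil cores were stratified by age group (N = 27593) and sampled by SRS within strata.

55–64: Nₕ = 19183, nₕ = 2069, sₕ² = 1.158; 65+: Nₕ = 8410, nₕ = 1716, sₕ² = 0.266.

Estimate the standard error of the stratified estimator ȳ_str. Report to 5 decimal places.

Var(ȳ_str) = Σₕ Wₕ²(1 − fₕ)sₕ²/nₕ with Wₕ = Nₕ/N, N = 27593.
55–64: Wₕ = 0.69521255; term = 0.69521255²·(1 − 0.10785591)·1.158/2069 = 2.4133387 × 10^-4.
65+: Wₕ = 0.30478745; term = 0.30478745²·(1 − 0.20404281)·0.266/1716 = 1.1461678 × 10^-5.
Sum = 2.5279555 × 10^-4.
SE = √(2.5279555 × 10^-4) = 0.01590.

0.01590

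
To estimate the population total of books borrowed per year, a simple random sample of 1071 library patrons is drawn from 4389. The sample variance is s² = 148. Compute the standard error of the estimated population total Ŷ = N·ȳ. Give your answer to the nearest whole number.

1419

Var(Ŷ) = N²·Var(ȳ) = N²·(1 − n/N)·s²/n.
f = 1071/4389 = 0.24401914; Var(ȳ) = 0.75598086·148/1071 = 0.10446794.
Var(Ŷ) = 4389² · 0.10446794 = 2.0123995 × 10^6.
SE(Ŷ) = √(2.0123995 × 10^6) = 1419.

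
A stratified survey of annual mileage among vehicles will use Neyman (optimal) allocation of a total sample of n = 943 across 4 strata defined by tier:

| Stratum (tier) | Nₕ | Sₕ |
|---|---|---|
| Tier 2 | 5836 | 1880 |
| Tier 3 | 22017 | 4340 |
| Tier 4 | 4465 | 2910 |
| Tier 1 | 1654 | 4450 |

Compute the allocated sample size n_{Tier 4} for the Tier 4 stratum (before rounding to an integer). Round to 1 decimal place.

Neyman allocation: nₕ = n·NₕSₕ / Σⱼ NⱼSⱼ.
Σ NⱼSⱼ = 5836·1880 + 22017·4340 + 4465·2910 + 1654·4450 = 1.2687891 × 10^8.
n_{Tier 4} = 943·4465·2910 / (1.2687891 × 10^8) = 96.6.

96.6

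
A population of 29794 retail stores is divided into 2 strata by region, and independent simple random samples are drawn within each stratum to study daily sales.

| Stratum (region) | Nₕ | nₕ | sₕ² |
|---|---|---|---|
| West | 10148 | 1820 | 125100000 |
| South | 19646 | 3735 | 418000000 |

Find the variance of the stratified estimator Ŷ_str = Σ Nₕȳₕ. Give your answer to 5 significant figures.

4.0792 × 10^13

Var(Ŷ_str) = Σₕ Nₕ²(1 − fₕ)sₕ²/nₕ.
West: 10148²·(1 − 1820/10148)·125100000/1820 = 5.8090765 × 10^12.
South: 19646²·(1 − 3735/19646)·418000000/3735 = 3.4983019 × 10^13.
Sum = 4.0792096 × 10^13.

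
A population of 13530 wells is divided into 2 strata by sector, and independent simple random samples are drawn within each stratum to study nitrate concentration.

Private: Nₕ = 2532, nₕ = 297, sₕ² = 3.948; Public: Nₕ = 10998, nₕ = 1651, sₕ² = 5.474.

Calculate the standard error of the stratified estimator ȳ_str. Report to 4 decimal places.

Var(ȳ_str) = Σₕ Wₕ²(1 − fₕ)sₕ²/nₕ with Wₕ = Nₕ/N, N = 13530.
Private: Wₕ = 0.18713969; term = 0.18713969²·(1 − 0.11729858)·3.948/297 = 4.1092856 × 10^-4.
Public: Wₕ = 0.81286031; term = 0.81286031²·(1 − 0.15011820)·5.474/1651 = 0.0018618646.
Sum = 0.0022727932.
SE = √(0.0022727932) = 0.0477.

0.0477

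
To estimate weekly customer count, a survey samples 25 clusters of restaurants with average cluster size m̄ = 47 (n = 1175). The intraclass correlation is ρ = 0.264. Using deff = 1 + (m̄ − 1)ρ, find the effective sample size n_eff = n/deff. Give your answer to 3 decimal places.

deff = 1 + (47 − 1)·0.264 = 1 + 12.144 = 13.144.
n_eff = 1175 / 13.144 = 89.394.

89.394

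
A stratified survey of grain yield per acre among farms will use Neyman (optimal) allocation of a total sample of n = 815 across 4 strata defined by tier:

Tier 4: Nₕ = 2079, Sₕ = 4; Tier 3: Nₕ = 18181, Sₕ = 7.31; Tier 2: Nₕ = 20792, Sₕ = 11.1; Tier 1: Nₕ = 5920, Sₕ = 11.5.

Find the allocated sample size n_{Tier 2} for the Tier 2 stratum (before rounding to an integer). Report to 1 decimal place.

Neyman allocation: nₕ = n·NₕSₕ / Σⱼ NⱼSⱼ.
Σ NⱼSⱼ = 2079·4 + 18181·7.31 + 20792·11.1 + 5920·11.5 = 440090.31.
n_{Tier 2} = 815·20792·11.1 / 440090.31 = 427.4.

427.4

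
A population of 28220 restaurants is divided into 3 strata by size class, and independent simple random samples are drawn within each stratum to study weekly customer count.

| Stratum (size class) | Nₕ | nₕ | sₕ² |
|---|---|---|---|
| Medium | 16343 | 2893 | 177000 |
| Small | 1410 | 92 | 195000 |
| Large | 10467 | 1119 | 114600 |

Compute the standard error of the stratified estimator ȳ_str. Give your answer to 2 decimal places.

5.87

Var(ȳ_str) = Σₕ Wₕ²(1 − fₕ)sₕ²/nₕ with Wₕ = Nₕ/N, N = 28220.
Medium: Wₕ = 0.57912828; term = 0.57912828²·(1 − 0.17701768)·177000/2893 = 16.887481.
Small: Wₕ = 0.04996456; term = 0.04996456²·(1 − 0.06524823)·195000/92 = 4.9461501.
Large: Wₕ = 0.37090716; term = 0.37090716²·(1 − 0.10690742)·114600/1119 = 12.58292.
Sum = 34.416551.
SE = √(34.416551) = 5.87.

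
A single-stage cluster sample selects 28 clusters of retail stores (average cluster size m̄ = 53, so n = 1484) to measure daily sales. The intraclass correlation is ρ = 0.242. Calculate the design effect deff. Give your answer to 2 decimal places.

13.58

deff = 1 + (53 − 1)·0.242 = 1 + 12.584 = 13.584.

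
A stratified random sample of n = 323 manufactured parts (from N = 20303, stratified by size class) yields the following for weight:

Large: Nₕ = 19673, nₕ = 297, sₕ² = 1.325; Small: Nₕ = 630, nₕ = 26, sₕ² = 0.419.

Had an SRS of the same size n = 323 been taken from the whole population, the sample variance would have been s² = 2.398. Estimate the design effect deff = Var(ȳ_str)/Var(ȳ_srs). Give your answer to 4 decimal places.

0.5667

Var(ȳ_str) = Σ Wₕ²(1−fₕ)sₕ²/nₕ with Wₕ = Nₕ/20303:
  Large: (19673/20303)²·(1−297/19673)·1.325/297 = 0.0041254727
  Small: (630/20303)²·(1−26/630)·0.419/26 = 1.4876396 × 10^-5
  → Var(ȳ_str) = 0.0041403491.
Var(ȳ_srs) = (1 − 323/20303)·2.398/323 = 0.007306038.
deff = 0.0041403491 / 0.007306038 = 0.5667.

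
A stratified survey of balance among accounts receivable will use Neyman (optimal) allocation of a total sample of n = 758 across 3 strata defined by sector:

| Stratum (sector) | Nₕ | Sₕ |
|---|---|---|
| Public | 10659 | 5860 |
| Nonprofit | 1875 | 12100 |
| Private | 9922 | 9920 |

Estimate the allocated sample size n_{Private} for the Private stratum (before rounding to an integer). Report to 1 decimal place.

Neyman allocation: nₕ = n·NₕSₕ / Σⱼ NⱼSⱼ.
Σ NⱼSⱼ = 10659·5860 + 1875·12100 + 9922·9920 = 1.8357548 × 10^8.
n_{Private} = 758·9922·9920 / (1.8357548 × 10^8) = 406.4.

406.4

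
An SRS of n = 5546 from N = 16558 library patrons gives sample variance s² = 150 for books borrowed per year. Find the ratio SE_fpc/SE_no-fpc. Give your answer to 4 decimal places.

f = n/N = 5546/16558 = 0.33494383.
SE_no-fpc = √(s²/n) = 0.16445826; SE_fpc = √((1−f)s²/n) = 0.13411732.
Ratio = √(1−f) = 0.81550976.

0.8155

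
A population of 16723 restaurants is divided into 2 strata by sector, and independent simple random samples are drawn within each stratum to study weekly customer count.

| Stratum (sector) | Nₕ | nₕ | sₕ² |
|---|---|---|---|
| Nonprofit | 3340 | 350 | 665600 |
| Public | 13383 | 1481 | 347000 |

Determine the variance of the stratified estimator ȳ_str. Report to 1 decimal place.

201.4

Var(ȳ_str) = Σₕ Wₕ²(1 − fₕ)sₕ²/nₕ with Wₕ = Nₕ/N, N = 16723.
Nonprofit: Wₕ = 0.19972493; term = 0.19972493²·(1 − 0.10479042)·665600/350 = 67.910127.
Public: Wₕ = 0.80027507; term = 0.80027507²·(1 − 0.11066278)·347000/1481 = 133.45027.
Sum = 201.3604.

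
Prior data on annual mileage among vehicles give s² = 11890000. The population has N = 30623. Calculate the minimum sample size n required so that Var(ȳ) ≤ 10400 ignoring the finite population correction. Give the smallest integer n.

Without fpc, n₀ = s²/D = 11890000/10400 = 1143.2692.
Rounding up, n = 1144.

1144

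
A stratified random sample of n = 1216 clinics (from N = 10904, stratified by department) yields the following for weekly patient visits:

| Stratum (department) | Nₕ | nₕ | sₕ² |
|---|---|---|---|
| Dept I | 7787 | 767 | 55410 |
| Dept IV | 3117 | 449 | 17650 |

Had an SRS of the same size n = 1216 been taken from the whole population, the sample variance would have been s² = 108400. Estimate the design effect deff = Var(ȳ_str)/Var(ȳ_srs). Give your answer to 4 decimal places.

0.4541

Var(ȳ_str) = Σ Wₕ²(1−fₕ)sₕ²/nₕ with Wₕ = Nₕ/10904:
  Dept I: (7787/10904)²·(1−767/7787)·55410/767 = 33.214551
  Dept IV: (3117/10904)²·(1−449/3117)·17650/449 = 2.7494721
  → Var(ȳ_str) = 35.964023.
Var(ȳ_srs) = (1 − 1216/10904)·108400/1216 = 79.203431.
deff = 35.964023 / 79.203431 = 0.4541.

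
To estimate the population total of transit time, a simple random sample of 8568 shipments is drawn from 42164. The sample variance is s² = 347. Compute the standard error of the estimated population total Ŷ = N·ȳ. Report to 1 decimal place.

7574.3

Var(Ŷ) = N²·Var(ȳ) = N²·(1 − n/N)·s²/n.
f = 8568/42164 = 0.20320653; Var(ȳ) = 0.79679347·347/8568 = 0.032269764.
Var(Ŷ) = 42164² · 0.032269764 = 5.736928 × 10^7.
SE(Ŷ) = √(5.736928 × 10^7) = 7574.3.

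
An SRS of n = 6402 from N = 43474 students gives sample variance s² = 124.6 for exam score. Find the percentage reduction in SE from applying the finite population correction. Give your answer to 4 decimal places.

7.6561

f = n/N = 6402/43474 = 0.14726043.
SE_no-fpc = √(s²/n) = 0.13950867; SE_fpc = √((1−f)s²/n) = 0.12882774.
Ratio = √(1−f) = 0.92343899. Reduction = 100·(1 − 0.92343899) = 7.6561%.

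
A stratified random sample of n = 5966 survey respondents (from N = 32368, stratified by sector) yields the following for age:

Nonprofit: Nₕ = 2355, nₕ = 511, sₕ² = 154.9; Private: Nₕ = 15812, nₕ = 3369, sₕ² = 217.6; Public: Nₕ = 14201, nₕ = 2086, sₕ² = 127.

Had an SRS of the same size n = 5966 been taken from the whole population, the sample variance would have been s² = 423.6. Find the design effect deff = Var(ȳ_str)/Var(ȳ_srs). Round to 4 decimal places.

0.4038

Var(ȳ_str) = Σ Wₕ²(1−fₕ)sₕ²/nₕ with Wₕ = Nₕ/32368:
  Nonprofit: (2355/32368)²·(1−511/2355)·154.9/511 = 0.0012564656
  Private: (15812/32368)²·(1−3369/15812)·217.6/3369 = 0.012129365
  Public: (14201/32368)²·(1−2086/14201)·127/2086 = 0.0099976984
  → Var(ȳ_str) = 0.023383529.
Var(ȳ_srs) = (1 − 5966/32368)·423.6/5966 = 0.057915347.
deff = 0.023383529 / 0.057915347 = 0.4038.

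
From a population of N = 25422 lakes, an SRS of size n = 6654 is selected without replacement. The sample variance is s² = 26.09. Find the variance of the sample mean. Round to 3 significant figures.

0.00289

Under SRS without replacement, Var(ȳ) = (1 − f)·s²/n with f = n/N = 6654/25422 = 0.26174180.
Var(ȳ) = (1 − 0.26174180)·26.09/6654 = 0.73825820·0.0039209498 = 0.0028946734.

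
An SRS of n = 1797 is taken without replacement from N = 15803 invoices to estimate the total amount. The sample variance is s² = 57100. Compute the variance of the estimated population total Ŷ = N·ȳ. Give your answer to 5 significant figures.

Var(Ŷ) = N²·Var(ȳ) = N²·(1 − n/N)·s²/n.
f = 1797/15803 = 0.11371259; Var(ȳ) = 0.88628741·57100/1797 = 28.161943.
Var(Ŷ) = 15803² · 28.161943 = 7.0330175 × 10^9.

7.0330 × 10^9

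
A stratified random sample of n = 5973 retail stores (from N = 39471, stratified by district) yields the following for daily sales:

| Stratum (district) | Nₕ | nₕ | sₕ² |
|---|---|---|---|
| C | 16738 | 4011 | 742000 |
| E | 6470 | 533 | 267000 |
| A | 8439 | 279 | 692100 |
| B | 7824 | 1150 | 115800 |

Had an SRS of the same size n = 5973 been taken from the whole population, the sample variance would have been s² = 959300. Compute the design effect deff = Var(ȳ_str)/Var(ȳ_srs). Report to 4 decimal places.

Var(ȳ_str) = Σ Wₕ²(1−fₕ)sₕ²/nₕ with Wₕ = Nₕ/39471:
  C: (16738/39471)²·(1−4011/16738)·742000/4011 = 25.294412
  E: (6470/39471)²·(1−533/6470)·267000/533 = 12.350915
  A: (8439/39471)²·(1−279/8439)·692100/279 = 109.64518
  B: (7824/39471)²·(1−1150/7824)·115800/1150 = 3.3749668
  → Var(ȳ_str) = 150.66547.
Var(ȳ_srs) = (1 − 5973/39471)·959300/5973 = 136.30214.
deff = 150.66547 / 136.30214 = 1.1054.

1.1054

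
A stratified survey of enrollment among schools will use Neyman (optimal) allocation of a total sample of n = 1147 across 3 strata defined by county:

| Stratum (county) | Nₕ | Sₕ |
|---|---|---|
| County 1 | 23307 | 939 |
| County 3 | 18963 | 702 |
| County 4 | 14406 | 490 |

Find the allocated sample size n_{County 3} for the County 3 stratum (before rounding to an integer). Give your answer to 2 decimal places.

361.34

Neyman allocation: nₕ = n·NₕSₕ / Σⱼ NⱼSⱼ.
Σ NⱼSⱼ = 23307·939 + 18963·702 + 14406·490 = 4.2256239 × 10^7.
n_{County 3} = 1147·18963·702 / (4.2256239 × 10^7) = 361.34.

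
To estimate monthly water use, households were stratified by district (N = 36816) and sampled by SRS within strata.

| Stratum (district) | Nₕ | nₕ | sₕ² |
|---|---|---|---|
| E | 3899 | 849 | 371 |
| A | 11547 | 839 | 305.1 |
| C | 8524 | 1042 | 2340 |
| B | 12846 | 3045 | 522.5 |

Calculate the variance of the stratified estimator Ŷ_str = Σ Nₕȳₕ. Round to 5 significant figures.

2.1499 × 10^8

Var(Ŷ_str) = Σₕ Nₕ²(1 − fₕ)sₕ²/nₕ.
E: 3899²·(1 − 849/3899)·371/849 = 5.1966001 × 10^6.
A: 11547²·(1 − 839/11547)·305.1/839 = 4.4963258 × 10^7.
C: 8524²·(1 − 1042/8524)·2340/1042 = 1.4322185 × 10^8.
B: 12846²·(1 − 3045/12846)·522.5/3045 = 2.1604156 × 10^7.
Sum = 2.1498586 × 10^8.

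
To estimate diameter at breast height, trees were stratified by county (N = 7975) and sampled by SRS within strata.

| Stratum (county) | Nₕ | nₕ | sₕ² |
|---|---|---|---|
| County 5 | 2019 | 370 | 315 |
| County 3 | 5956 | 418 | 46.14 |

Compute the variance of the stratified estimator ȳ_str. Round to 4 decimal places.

Var(ȳ_str) = Σₕ Wₕ²(1 − fₕ)sₕ²/nₕ with Wₕ = Nₕ/N, N = 7975.
County 5: Wₕ = 0.25316614; term = 0.25316614²·(1 − 0.18325904)·315/370 = 0.044566078.
County 3: Wₕ = 0.74683386; term = 0.74683386²·(1 − 0.07018133)·46.14/418 = 0.057246319.
Sum = 0.1018124.

0.1018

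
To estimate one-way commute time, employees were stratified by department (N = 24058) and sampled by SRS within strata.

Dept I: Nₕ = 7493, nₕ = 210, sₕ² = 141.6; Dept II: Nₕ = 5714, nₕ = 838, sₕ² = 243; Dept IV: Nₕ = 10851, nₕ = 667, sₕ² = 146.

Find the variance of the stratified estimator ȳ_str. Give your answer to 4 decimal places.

0.1193

Var(ȳ_str) = Σₕ Wₕ²(1 − fₕ)sₕ²/nₕ with Wₕ = Nₕ/N, N = 24058.
Dept I: Wₕ = 0.31145565; term = 0.31145565²·(1 − 0.02802616)·141.6/210 = 0.063575672.
Dept II: Wₕ = 0.23750935; term = 0.23750935²·(1 − 0.14665733)·243/838 = 0.01395877.
Dept IV: Wₕ = 0.45103500; term = 0.45103500²·(1 − 0.06146899)·146/667 = 0.041792287.
Sum = 0.11932673.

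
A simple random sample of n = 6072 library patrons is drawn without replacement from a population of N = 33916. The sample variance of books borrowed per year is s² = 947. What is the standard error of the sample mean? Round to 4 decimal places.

0.3578

Under SRS without replacement, Var(ȳ) = (1 − f)·s²/n with f = n/N = 6072/33916 = 0.17903055.
Var(ȳ) = (1 − 0.17903055)·947/6072 = 0.82096945·0.15596179 = 0.12803987.
SE(ȳ) = √(0.12803987) = 0.3578.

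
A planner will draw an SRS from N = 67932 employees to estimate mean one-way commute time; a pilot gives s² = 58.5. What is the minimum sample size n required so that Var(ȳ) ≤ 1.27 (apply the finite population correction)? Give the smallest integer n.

47

Without fpc, n₀ = s²/D = 58.5/1.27 = 46.0630.
With fpc, (1 − n/N)·s²/n ≤ D requires n ≥ n₀/(1 + n₀/N) = 46.0630/(1 + 46.0630/67932) = 46.0318.
Rounding up, n = 47.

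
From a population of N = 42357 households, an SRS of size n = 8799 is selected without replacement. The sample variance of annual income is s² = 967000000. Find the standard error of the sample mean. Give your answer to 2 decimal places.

295.07

Under SRS without replacement, Var(ȳ) = (1 − f)·s²/n with f = n/N = 8799/42357 = 0.20773426.
Var(ȳ) = (1 − 0.20773426)·967000000/8799 = 0.79226574·109898.85 = 87069.096.
SE(ȳ) = √(87069.096) = 295.07.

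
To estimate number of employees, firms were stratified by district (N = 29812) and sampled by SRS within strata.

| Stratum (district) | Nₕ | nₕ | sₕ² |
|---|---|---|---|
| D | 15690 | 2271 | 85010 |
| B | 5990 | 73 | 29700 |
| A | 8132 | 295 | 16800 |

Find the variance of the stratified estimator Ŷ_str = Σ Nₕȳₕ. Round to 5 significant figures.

Var(Ŷ_str) = Σₕ Nₕ²(1 − fₕ)sₕ²/nₕ.
D: 15690²·(1 − 2271/15690)·85010/2271 = 7.8812659 × 10^9.
B: 5990²·(1 − 73/5990)·29700/73 = 1.4419891 × 10^10.
A: 8132²·(1 − 295/8132)·16800/295 = 3.6293971 × 10^9.
Sum = 2.5930554 × 10^10.

2.5931 × 10^10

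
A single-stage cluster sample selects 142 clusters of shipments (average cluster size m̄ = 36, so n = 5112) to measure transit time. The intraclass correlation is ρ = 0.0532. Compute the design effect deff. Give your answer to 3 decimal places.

deff = 1 + (36 − 1)·0.0532 = 1 + 1.862 = 2.862.

2.862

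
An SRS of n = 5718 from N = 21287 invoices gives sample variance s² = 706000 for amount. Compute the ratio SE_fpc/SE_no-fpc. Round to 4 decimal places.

f = n/N = 5718/21287 = 0.26861465.
SE_no-fpc = √(s²/n) = 11.111694; SE_fpc = √((1−f)s²/n) = 9.5028397.
Ratio = √(1−f) = 0.85521071.

0.8552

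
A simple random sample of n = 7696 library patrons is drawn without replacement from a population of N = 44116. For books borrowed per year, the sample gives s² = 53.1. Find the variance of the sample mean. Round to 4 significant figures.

Under SRS without replacement, Var(ȳ) = (1 − f)·s²/n with f = n/N = 7696/44116 = 0.17444918.
Var(ȳ) = (1 − 0.17444918)·53.1/7696 = 0.82555082·0.0068996881 = 0.0056960432.

0.005696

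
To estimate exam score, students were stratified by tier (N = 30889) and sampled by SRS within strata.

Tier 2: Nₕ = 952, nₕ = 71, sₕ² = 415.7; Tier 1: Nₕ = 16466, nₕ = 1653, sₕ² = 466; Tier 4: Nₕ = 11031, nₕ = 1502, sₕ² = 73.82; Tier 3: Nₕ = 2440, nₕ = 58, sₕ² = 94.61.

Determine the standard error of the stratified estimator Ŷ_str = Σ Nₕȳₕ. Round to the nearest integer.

Var(Ŷ_str) = Σₕ Nₕ²(1 − fₕ)sₕ²/nₕ.
Tier 2: 952²·(1 − 71/952)·415.7/71 = 4.9105997 × 10^6.
Tier 1: 16466²·(1 − 1653/16466)·466/1653 = 6.8761319 × 10^7.
Tier 4: 11031²·(1 − 1502/11031)·73.82/1502 = 5.1661418 × 10^6.
Tier 3: 2440²·(1 − 58/2440)·94.61/58 = 9.480705 × 10^6.
Sum = 8.8318766 × 10^7.
SE = √(8.8318766 × 10^7) = 9398.

9398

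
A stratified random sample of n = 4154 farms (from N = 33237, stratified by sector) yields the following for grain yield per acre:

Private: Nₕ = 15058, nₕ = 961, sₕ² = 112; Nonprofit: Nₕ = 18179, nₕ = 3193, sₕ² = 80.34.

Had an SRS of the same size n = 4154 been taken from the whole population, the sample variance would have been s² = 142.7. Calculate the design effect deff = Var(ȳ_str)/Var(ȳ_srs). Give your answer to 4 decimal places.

0.9515

Var(ȳ_str) = Σ Wₕ²(1−fₕ)sₕ²/nₕ with Wₕ = Nₕ/33237:
  Private: (15058/33237)²·(1−961/15058)·112/961 = 0.022394687
  Nonprofit: (18179/33237)²·(1−3193/18179)·80.34/3193 = 0.0062050458
  → Var(ȳ_str) = 0.028599733.
Var(ȳ_srs) = (1 − 4154/33237)·142.7/4154 = 0.030059023.
deff = 0.028599733 / 0.030059023 = 0.9515.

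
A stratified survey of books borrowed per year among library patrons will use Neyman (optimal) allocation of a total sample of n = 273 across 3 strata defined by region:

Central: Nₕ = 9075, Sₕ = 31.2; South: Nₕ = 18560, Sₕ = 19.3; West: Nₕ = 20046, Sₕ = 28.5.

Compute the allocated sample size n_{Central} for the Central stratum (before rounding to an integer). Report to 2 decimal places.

Neyman allocation: nₕ = n·NₕSₕ / Σⱼ NⱼSⱼ.
Σ NⱼSⱼ = 9075·31.2 + 18560·19.3 + 20046·28.5 = 1.212659 × 10^6.
n_{Central} = 273·9075·31.2 / (1.212659 × 10^6) = 63.74.

63.74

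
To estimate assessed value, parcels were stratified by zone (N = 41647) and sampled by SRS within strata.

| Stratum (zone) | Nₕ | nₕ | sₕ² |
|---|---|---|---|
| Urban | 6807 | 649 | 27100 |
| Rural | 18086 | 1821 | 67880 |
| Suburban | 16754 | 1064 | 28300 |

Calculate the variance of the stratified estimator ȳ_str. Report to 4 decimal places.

11.3623

Var(ȳ_str) = Σₕ Wₕ²(1 − fₕ)sₕ²/nₕ with Wₕ = Nₕ/N, N = 41647.
Urban: Wₕ = 0.16344515; term = 0.16344515²·(1 − 0.09534303)·27100/649 = 1.0091427.
Rural: Wₕ = 0.43426897; term = 0.43426897²·(1 − 0.10068561)·67880/1821 = 6.3220953.
Suburban: Wₕ = 0.40228588; term = 0.40228588²·(1 − 0.06350722)·28300/1064 = 4.0310559.
Sum = 11.362294.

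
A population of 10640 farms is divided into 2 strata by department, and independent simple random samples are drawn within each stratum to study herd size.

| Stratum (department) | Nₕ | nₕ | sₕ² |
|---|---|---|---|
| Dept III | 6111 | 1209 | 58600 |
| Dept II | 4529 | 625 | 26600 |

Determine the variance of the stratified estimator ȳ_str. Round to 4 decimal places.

19.4726

Var(ȳ_str) = Σₕ Wₕ²(1 − fₕ)sₕ²/nₕ with Wₕ = Nₕ/N, N = 10640.
Dept III: Wₕ = 0.57434211; term = 0.57434211²·(1 − 0.19783996)·58600/1209 = 12.825481.
Dept II: Wₕ = 0.42565789; term = 0.42565789²·(1 − 0.13799956)·26600/625 = 6.6470737.
Sum = 19.472555.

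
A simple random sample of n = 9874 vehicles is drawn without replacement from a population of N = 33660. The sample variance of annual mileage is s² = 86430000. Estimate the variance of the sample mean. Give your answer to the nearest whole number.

6186

Under SRS without replacement, Var(ȳ) = (1 − f)·s²/n with f = n/N = 9874/33660 = 0.29334522.
Var(ȳ) = (1 − 0.29334522)·86430000/9874 = 0.70665478·8753.2915 = 6185.5553.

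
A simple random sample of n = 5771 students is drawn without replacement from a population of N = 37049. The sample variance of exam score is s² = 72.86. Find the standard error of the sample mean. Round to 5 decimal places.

0.10324

Under SRS without replacement, Var(ȳ) = (1 − f)·s²/n with f = n/N = 5771/37049 = 0.15576669.
Var(ȳ) = (1 − 0.15576669)·72.86/5771 = 0.84423331·0.012625195 = 0.01065861.
SE(ȳ) = √(0.01065861) = 0.10324.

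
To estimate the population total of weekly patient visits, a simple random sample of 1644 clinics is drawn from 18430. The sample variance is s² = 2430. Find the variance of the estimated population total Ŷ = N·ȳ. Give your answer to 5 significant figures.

4.5727 × 10^8

Var(Ŷ) = N²·Var(ȳ) = N²·(1 − n/N)·s²/n.
f = 1644/18430 = 0.08920239; Var(ȳ) = 0.91079761·2430/1644 = 1.3462519.
Var(Ŷ) = 18430² · 1.3462519 = 4.5727452 × 10^8.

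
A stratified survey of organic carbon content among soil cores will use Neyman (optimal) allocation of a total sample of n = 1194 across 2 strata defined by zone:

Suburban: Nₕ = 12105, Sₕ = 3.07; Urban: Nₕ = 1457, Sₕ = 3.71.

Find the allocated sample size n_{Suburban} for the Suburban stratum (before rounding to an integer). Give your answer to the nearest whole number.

1042

Neyman allocation: nₕ = n·NₕSₕ / Σⱼ NⱼSⱼ.
Σ NⱼSⱼ = 12105·3.07 + 1457·3.71 = 42567.82.
n_{Suburban} = 1194·12105·3.07 / 42567.82 = 1042.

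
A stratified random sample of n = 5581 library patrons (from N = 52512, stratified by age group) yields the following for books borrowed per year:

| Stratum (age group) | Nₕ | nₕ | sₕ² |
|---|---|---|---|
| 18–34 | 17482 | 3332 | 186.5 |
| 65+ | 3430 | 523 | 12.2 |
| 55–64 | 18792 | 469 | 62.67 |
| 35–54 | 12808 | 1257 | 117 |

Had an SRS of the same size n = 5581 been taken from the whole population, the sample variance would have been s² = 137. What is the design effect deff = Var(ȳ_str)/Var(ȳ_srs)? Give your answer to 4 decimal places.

Var(ȳ_str) = Σ Wₕ²(1−fₕ)sₕ²/nₕ with Wₕ = Nₕ/52512:
  18–34: (17482/52512)²·(1−3332/17482)·186.5/3332 = 0.0050211625
  65+: (3430/52512)²·(1−523/3430)·12.2/523 = 8.4349046 × 10^-5
  55–64: (18792/52512)²·(1−469/18792)·62.67/469 = 0.016685504
  35–54: (12808/52512)²·(1−1257/12808)·117/1257 = 0.0049938371
  → Var(ȳ_str) = 0.026784853.
Var(ȳ_srs) = (1 − 5581/52512)·137/5581 = 0.021938645.
deff = 0.026784853 / 0.021938645 = 1.2209.

1.2209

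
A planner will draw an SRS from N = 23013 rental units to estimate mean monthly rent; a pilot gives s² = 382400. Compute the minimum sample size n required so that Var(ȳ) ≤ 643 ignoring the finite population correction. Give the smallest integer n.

Without fpc, n₀ = s²/D = 382400/643 = 594.7123.
Rounding up, n = 595.

595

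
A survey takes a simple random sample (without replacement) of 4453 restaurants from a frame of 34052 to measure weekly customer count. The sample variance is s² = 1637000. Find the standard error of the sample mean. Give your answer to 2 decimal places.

Under SRS without replacement, Var(ȳ) = (1 − f)·s²/n with f = n/N = 4453/34052 = 0.13077059.
Var(ȳ) = (1 − 0.13077059)·1637000/4453 = 0.86922941·367.61734 = 319.5438.
SE(ȳ) = √(319.5438) = 17.88.

17.88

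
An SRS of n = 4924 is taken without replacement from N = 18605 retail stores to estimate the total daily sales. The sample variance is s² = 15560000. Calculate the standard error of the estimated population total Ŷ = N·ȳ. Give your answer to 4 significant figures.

896800

Var(Ŷ) = N²·Var(ȳ) = N²·(1 − n/N)·s²/n.
f = 4924/18605 = 0.26466004; Var(ȳ) = 0.73533996·15560000/4924 = 2323.6982.
Var(Ŷ) = 18605² · 2323.6982 = 8.043389 × 10^11.
SE(Ŷ) = √(8.043389 × 10^11) = 896800.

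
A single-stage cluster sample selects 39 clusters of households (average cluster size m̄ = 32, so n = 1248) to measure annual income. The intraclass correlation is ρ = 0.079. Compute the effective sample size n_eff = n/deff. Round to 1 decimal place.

deff = 1 + (32 − 1)·0.079 = 1 + 2.449 = 3.449.
n_eff = 1248 / 3.449 = 361.8.

361.8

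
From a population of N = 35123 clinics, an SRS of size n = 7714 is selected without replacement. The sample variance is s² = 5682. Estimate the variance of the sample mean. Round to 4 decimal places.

0.5748

Under SRS without replacement, Var(ȳ) = (1 − f)·s²/n with f = n/N = 7714/35123 = 0.21962816.
Var(ȳ) = (1 − 0.21962816)·5682/7714 = 0.78037184·0.73658284 = 0.5748085.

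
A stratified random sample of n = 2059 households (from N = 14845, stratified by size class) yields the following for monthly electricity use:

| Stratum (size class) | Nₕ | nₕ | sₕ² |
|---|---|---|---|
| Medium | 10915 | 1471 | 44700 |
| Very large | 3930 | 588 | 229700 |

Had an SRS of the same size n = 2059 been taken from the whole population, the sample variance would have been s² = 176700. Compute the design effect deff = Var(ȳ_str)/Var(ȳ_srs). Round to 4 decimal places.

0.5073

Var(ȳ_str) = Σ Wₕ²(1−fₕ)sₕ²/nₕ with Wₕ = Nₕ/14845:
  Medium: (10915/14845)²·(1−1471/10915)·44700/1471 = 14.21393
  Very large: (3930/14845)²·(1−588/3930)·229700/588 = 23.282106
  → Var(ȳ_str) = 37.496036.
Var(ȳ_srs) = (1 − 2059/14845)·176700/2059 = 73.915361.
deff = 37.496036 / 73.915361 = 0.5073.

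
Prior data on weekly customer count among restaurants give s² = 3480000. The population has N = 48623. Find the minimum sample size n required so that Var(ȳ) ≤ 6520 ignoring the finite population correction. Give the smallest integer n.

534

Without fpc, n₀ = s²/D = 3480000/6520 = 533.7423.
Rounding up, n = 534.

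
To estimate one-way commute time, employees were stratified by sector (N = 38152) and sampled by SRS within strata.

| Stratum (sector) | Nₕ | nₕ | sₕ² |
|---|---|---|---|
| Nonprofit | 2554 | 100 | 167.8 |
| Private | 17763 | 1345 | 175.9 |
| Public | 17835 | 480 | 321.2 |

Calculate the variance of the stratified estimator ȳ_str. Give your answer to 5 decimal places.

Var(ȳ_str) = Σₕ Wₕ²(1 − fₕ)sₕ²/nₕ with Wₕ = Nₕ/N, N = 38152.
Nonprofit: Wₕ = 0.06694276; term = 0.06694276²·(1 − 0.03915427)·167.8/100 = 0.0072252485.
Private: Wₕ = 0.46558503; term = 0.46558503²·(1 − 0.07571919)·175.9/1345 = 0.026202667.
Public: Wₕ = 0.46747222; term = 0.46747222²·(1 − 0.02691337)·321.2/480 = 0.14229755.
Sum = 0.17572547.

0.17573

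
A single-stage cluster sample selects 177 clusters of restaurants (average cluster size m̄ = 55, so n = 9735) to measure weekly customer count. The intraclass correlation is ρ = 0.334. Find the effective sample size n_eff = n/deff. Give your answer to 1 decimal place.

deff = 1 + (55 − 1)·0.334 = 1 + 18.036 = 19.036.
n_eff = 9735 / 19.036 = 511.4.

511.4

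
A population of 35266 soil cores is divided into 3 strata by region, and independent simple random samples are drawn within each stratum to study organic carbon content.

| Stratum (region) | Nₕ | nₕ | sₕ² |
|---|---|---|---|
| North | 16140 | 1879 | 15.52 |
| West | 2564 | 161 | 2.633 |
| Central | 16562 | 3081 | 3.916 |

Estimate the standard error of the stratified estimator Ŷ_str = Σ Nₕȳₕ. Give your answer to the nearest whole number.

1512

Var(Ŷ_str) = Σₕ Nₕ²(1 − fₕ)sₕ²/nₕ.
North: 16140²·(1 − 1879/16140)·15.52/1879 = 1.901159 × 10^6.
West: 2564²·(1 − 161/2564)·2.633/161 = 100762.
Central: 16562²·(1 − 3081/16562)·3.916/3081 = 283782.67.
Sum = 2.2857037 × 10^6.
SE = √(2.2857037 × 10^6) = 1512.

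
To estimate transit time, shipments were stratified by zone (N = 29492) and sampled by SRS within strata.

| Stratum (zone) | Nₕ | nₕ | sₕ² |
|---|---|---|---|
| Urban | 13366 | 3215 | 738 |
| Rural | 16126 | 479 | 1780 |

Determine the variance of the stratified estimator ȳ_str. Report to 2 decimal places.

1.11

Var(ȳ_str) = Σₕ Wₕ²(1 − fₕ)sₕ²/nₕ with Wₕ = Nₕ/N, N = 29492.
Urban: Wₕ = 0.45320765; term = 0.45320765²·(1 − 0.24053569)·738/3215 = 0.035807765.
Rural: Wₕ = 0.54679235; term = 0.54679235²·(1 − 0.02970358)·1780/479 = 1.0780373.
Sum = 1.1138451.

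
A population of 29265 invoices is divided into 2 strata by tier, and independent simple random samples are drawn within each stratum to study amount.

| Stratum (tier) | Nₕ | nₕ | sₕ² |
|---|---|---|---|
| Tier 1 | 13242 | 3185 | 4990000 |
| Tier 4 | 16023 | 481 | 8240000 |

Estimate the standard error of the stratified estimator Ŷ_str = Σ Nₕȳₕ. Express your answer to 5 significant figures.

Var(Ŷ_str) = Σₕ Nₕ²(1 − fₕ)sₕ²/nₕ.
Tier 1: 13242²·(1 − 3185/13242)·4990000/3185 = 2.0864748 × 10^11.
Tier 4: 16023²·(1 − 481/16023)·8240000/481 = 4.2661181 × 10^12.
Sum = 4.4747656 × 10^12.
SE = √(4.4747656 × 10^12) = 2.1154 × 10^6.

2.1154 × 10^6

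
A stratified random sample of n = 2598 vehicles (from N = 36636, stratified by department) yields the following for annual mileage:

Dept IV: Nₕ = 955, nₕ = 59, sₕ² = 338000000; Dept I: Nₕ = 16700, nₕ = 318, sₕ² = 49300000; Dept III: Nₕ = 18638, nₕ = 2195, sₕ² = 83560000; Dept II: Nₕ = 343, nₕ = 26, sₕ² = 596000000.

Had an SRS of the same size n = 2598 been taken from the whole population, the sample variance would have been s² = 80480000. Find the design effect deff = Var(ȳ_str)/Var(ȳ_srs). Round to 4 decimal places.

1.5914

Var(ȳ_str) = Σ Wₕ²(1−fₕ)sₕ²/nₕ with Wₕ = Nₕ/36636:
  Dept IV: (955/36636)²·(1−59/955)·338000000/59 = 3652.2456
  Dept I: (16700/36636)²·(1−318/16700)·49300000/318 = 31600.001
  Dept III: (18638/36636)²·(1−2195/18638)·83560000/2195 = 8692.1692
  Dept II: (343/36636)²·(1−26/343)·596000000/26 = 1856.9927
  → Var(ȳ_str) = 45801.409.
Var(ȳ_srs) = (1 − 2598/36636)·80480000/2598 = 28780.929.
deff = 45801.409 / 28780.929 = 1.5914.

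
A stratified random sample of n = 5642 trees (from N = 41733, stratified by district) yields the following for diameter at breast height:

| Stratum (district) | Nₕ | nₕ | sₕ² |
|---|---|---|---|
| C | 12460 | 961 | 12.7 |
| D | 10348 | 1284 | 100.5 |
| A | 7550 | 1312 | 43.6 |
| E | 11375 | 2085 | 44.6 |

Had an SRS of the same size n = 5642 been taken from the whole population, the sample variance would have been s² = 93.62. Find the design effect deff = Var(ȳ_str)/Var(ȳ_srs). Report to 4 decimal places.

Var(ȳ_str) = Σ Wₕ²(1−fₕ)sₕ²/nₕ with Wₕ = Nₕ/41733:
  C: (12460/41733)²·(1−961/12460)·12.7/961 = 0.0010871745
  D: (10348/41733)²·(1−1284/10348)·100.5/1284 = 0.0042151996
  A: (7550/41733)²·(1−1312/7550)·43.6/1312 = 8.9864004 × 10^-4
  E: (11375/41733)²·(1−2085/11375)·44.6/2085 = 0.0012978865
  → Var(ȳ_str) = 0.0074989006.
Var(ȳ_srs) = (1 − 5642/41733)·93.62/5642 = 0.014350098.
deff = 0.0074989006 / 0.014350098 = 0.5226.

0.5226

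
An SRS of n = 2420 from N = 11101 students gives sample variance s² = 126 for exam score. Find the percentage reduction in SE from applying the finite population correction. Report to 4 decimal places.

11.5691

f = n/N = 2420/11101 = 0.21799838.
SE_no-fpc = √(s²/n) = 0.22818001; SE_fpc = √((1−f)s²/n) = 0.20178153.
Ratio = √(1−f) = 0.88430856. Reduction = 100·(1 − 0.88430856) = 11.5691%.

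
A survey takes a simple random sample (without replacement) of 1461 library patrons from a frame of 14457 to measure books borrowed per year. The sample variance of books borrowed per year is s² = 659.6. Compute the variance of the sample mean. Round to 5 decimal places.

Under SRS without replacement, Var(ȳ) = (1 − f)·s²/n with f = n/N = 1461/14457 = 0.10105831.
Var(ȳ) = (1 − 0.10105831)·659.6/1461 = 0.89894169·0.45147159 = 0.40584664.

0.40585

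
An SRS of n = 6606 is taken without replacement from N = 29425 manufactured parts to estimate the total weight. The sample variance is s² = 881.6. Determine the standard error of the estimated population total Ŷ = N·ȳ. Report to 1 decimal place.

Var(Ŷ) = N²·Var(ȳ) = N²·(1 − n/N)·s²/n.
f = 6606/29425 = 0.22450297; Var(ȳ) = 0.77549703·881.6/6606 = 0.10349352.
Var(Ŷ) = 29425² · 0.10349352 = 8.9607859 × 10^7.
SE(Ŷ) = √(8.9607859 × 10^7) = 9466.1.

9466.1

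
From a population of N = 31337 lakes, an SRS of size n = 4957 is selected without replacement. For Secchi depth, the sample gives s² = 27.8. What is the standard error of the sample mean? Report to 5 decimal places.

0.06871

Under SRS without replacement, Var(ȳ) = (1 − f)·s²/n with f = n/N = 4957/31337 = 0.15818362.
Var(ȳ) = (1 − 0.15818362)·27.8/4957 = 0.84181638·0.0056082308 = 0.0047211006.
SE(ȳ) = √(0.0047211006) = 0.06871.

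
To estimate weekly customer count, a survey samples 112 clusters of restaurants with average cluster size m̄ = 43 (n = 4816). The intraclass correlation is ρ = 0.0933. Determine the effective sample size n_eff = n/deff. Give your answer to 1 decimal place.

979.1

deff = 1 + (43 − 1)·0.0933 = 1 + 3.9186 = 4.9186.
n_eff = 4816 / 4.9186 = 979.1.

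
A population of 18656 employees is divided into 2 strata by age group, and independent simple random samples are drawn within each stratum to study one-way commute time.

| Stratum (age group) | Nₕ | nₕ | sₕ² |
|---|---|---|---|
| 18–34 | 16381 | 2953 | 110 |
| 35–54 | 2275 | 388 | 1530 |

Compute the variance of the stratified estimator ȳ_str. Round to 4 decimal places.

Var(ȳ_str) = Σₕ Wₕ²(1 − fₕ)sₕ²/nₕ with Wₕ = Nₕ/N, N = 18656.
18–34: Wₕ = 0.87805532; term = 0.87805532²·(1 − 0.18026982)·110/2953 = 0.02354203.
35–54: Wₕ = 0.12194468; term = 0.12194468²·(1 − 0.17054945)·1530/388 = 0.048638026.
Sum = 0.072180056.

0.0722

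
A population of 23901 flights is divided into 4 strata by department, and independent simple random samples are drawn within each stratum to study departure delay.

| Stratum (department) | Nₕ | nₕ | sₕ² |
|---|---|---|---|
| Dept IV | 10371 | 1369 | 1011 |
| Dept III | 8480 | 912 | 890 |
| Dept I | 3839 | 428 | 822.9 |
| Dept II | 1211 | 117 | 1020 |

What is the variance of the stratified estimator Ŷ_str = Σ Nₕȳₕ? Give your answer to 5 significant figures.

Var(Ŷ_str) = Σₕ Nₕ²(1 − fₕ)sₕ²/nₕ.
Dept IV: 10371²·(1 − 1369/10371)·1011/1369 = 6.8945726 × 10^7.
Dept III: 8480²·(1 − 912/8480)·890/912 = 6.2628519 × 10^7.
Dept I: 3839²·(1 − 428/3839)·822.9/428 = 2.517695 × 10^7.
Dept II: 1211²·(1 − 117/1211)·1020/117 = 1.1549835 × 10^7.
Sum = 1.6830103 × 10^8.

1.6830 × 10^8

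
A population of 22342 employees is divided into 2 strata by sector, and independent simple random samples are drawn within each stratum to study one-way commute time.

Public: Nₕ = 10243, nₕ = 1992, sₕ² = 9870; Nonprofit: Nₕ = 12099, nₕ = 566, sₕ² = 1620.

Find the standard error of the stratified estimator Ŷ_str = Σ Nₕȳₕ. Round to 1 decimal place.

Var(Ŷ_str) = Σₕ Nₕ²(1 − fₕ)sₕ²/nₕ.
Public: 10243²·(1 − 1992/10243)·9870/1992 = 4.1875652 × 10^8.
Nonprofit: 12099²·(1 − 566/12099)·1620/566 = 3.9938371 × 10^8.
Sum = 8.1814023 × 10^8.
SE = √(8.1814023 × 10^8) = 28603.2.

28603.2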